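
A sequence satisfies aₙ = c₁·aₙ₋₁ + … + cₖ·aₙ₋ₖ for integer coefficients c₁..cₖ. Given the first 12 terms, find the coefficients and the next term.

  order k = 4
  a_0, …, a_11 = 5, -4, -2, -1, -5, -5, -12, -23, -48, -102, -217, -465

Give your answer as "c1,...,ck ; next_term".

2,1,-1,-1 ; -997

  a_4 = 2·-1 + 1·-2 + -1·-4 + -1·5 = -5
  a_5 = 2·-5 + 1·-1 + -1·-2 + -1·-4 = -5
  a_6 = 2·-5 + 1·-5 + -1·-1 + -1·-2 = -12
  a_7 = 2·-12 + 1·-5 + -1·-5 + -1·-1 = -23
  a_8 = 2·-23 + 1·-12 + -1·-5 + -1·-5 = -48
  a_9 = 2·-48 + 1·-23 + -1·-12 + -1·-5 = -102
  a_10 = 2·-102 + 1·-48 + -1·-23 + -1·-12 = -217
  a_11 = 2·-217 + 1·-102 + -1·-48 + -1·-23 = -465
  a_12 = 2·-465 + 1·-217 + -1·-102 + -1·-48 = -997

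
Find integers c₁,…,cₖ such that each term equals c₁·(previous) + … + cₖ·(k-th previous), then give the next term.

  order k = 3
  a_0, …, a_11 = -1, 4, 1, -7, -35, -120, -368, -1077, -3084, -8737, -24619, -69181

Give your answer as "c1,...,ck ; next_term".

  a_3 = 4·1 + -3·4 + -1·-1 = -7
  a_4 = 4·-7 + -3·1 + -1·4 = -35
  a_5 = 4·-35 + -3·-7 + -1·1 = -120
  a_6 = 4·-120 + -3·-35 + -1·-7 = -368
  a_7 = 4·-368 + -3·-120 + -1·-35 = -1077
  a_8 = 4·-1077 + -3·-368 + -1·-120 = -3084
  a_9 = 4·-3084 + -3·-1077 + -1·-368 = -8737
  a_10 = 4·-8737 + -3·-3084 + -1·-1077 = -24619
  a_11 = 4·-24619 + -3·-8737 + -1·-3084 = -69181
  a_12 = 4·-69181 + -3·-24619 + -1·-8737 = -194130

4,-3,-1 ; -194130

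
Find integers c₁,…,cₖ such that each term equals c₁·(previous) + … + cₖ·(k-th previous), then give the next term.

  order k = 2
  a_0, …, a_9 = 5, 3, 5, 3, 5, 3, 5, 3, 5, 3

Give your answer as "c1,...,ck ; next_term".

  a_2 = 0·3 + 1·5 = 5
  a_3 = 0·5 + 1·3 = 3
  a_4 = 0·3 + 1·5 = 5
  a_5 = 0·5 + 1·3 = 3
  a_6 = 0·3 + 1·5 = 5
  a_7 = 0·5 + 1·3 = 3
  a_8 = 0·3 + 1·5 = 5
  a_9 = 0·5 + 1·3 = 3
  a_10 = 0·3 + 1·5 = 5

0,1 ; 5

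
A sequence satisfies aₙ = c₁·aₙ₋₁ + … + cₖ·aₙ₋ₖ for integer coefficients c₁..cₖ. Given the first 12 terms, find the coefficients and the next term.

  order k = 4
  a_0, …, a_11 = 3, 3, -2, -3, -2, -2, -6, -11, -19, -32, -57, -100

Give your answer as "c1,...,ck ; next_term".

1,1,0,1 ; -176

  a_4 = 1·-3 + 1·-2 + 0·3 + 1·3 = -2
  a_5 = 1·-2 + 1·-3 + 0·-2 + 1·3 = -2
  a_6 = 1·-2 + 1·-2 + 0·-3 + 1·-2 = -6
  a_7 = 1·-6 + 1·-2 + 0·-2 + 1·-3 = -11
  a_8 = 1·-11 + 1·-6 + 0·-2 + 1·-2 = -19
  a_9 = 1·-19 + 1·-11 + 0·-6 + 1·-2 = -32
  a_10 = 1·-32 + 1·-19 + 0·-11 + 1·-6 = -57
  a_11 = 1·-57 + 1·-32 + 0·-19 + 1·-11 = -100
  a_12 = 1·-100 + 1·-57 + 0·-32 + 1·-19 = -176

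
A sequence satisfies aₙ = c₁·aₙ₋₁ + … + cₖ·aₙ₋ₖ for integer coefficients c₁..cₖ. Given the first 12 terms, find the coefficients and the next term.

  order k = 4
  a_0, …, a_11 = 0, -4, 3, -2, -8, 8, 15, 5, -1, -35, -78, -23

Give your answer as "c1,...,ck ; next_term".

1,-2,0,-3 ; 136

  a_4 = 1·-2 + -2·3 + 0·-4 + -3·0 = -8
  a_5 = 1·-8 + -2·-2 + 0·3 + -3·-4 = 8
  a_6 = 1·8 + -2·-8 + 0·-2 + -3·3 = 15
  a_7 = 1·15 + -2·8 + 0·-8 + -3·-2 = 5
  a_8 = 1·5 + -2·15 + 0·8 + -3·-8 = -1
  a_9 = 1·-1 + -2·5 + 0·15 + -3·8 = -35
  a_10 = 1·-35 + -2·-1 + 0·5 + -3·15 = -78
  a_11 = 1·-78 + -2·-35 + 0·-1 + -3·5 = -23
  a_12 = 1·-23 + -2·-78 + 0·-35 + -3·-1 = 136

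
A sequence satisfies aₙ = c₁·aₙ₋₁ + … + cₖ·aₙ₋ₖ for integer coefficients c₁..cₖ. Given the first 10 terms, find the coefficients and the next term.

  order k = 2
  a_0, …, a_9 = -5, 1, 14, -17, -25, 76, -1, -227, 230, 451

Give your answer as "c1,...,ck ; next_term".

-1,-3 ; -1141

  a_2 = -1·1 + -3·-5 = 14
  a_3 = -1·14 + -3·1 = -17
  a_4 = -1·-17 + -3·14 = -25
  a_5 = -1·-25 + -3·-17 = 76
  a_6 = -1·76 + -3·-25 = -1
  a_7 = -1·-1 + -3·76 = -227
  a_8 = -1·-227 + -3·-1 = 230
  a_9 = -1·230 + -3·-227 = 451
  a_10 = -1·451 + -3·230 = -1141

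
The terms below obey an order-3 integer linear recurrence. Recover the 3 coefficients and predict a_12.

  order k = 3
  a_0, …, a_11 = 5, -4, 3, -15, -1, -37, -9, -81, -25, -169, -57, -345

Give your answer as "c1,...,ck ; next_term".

1,2,-2 ; -121

  a_3 = 1·3 + 2·-4 + -2·5 = -15
  a_4 = 1·-15 + 2·3 + -2·-4 = -1
  a_5 = 1·-1 + 2·-15 + -2·3 = -37
  a_6 = 1·-37 + 2·-1 + -2·-15 = -9
  a_7 = 1·-9 + 2·-37 + -2·-1 = -81
  a_8 = 1·-81 + 2·-9 + -2·-37 = -25
  a_9 = 1·-25 + 2·-81 + -2·-9 = -169
  a_10 = 1·-169 + 2·-25 + -2·-81 = -57
  a_11 = 1·-57 + 2·-169 + -2·-25 = -345
  a_12 = 1·-345 + 2·-57 + -2·-169 = -121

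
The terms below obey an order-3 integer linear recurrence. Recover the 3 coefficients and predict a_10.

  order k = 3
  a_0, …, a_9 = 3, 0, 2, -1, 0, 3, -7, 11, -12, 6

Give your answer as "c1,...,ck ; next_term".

-2,-1,1 ; 11

  a_3 = -2·2 + -1·0 + 1·3 = -1
  a_4 = -2·-1 + -1·2 + 1·0 = 0
  a_5 = -2·0 + -1·-1 + 1·2 = 3
  a_6 = -2·3 + -1·0 + 1·-1 = -7
  a_7 = -2·-7 + -1·3 + 1·0 = 11
  a_8 = -2·11 + -1·-7 + 1·3 = -12
  a_9 = -2·-12 + -1·11 + 1·-7 = 6
  a_10 = -2·6 + -1·-12 + 1·11 = 11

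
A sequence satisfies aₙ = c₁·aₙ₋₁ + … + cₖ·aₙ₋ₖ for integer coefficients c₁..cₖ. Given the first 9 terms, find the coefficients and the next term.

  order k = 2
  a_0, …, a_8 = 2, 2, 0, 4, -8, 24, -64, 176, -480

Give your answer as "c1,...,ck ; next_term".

  a_2 = -2·2 + 2·2 = 0
  a_3 = -2·0 + 2·2 = 4
  a_4 = -2·4 + 2·0 = -8
  a_5 = -2·-8 + 2·4 = 24
  a_6 = -2·24 + 2·-8 = -64
  a_7 = -2·-64 + 2·24 = 176
  a_8 = -2·176 + 2·-64 = -480
  a_9 = -2·-480 + 2·176 = 1312

-2,2 ; 1312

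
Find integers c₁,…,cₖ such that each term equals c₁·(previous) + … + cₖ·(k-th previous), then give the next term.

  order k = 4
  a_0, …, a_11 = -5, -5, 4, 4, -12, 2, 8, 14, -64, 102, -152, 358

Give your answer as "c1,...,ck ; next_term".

-2,-1,-2,2 ; -896

  a_4 = -2·4 + -1·4 + -2·-5 + 2·-5 = -12
  a_5 = -2·-12 + -1·4 + -2·4 + 2·-5 = 2
  a_6 = -2·2 + -1·-12 + -2·4 + 2·4 = 8
  a_7 = -2·8 + -1·2 + -2·-12 + 2·4 = 14
  a_8 = -2·14 + -1·8 + -2·2 + 2·-12 = -64
  a_9 = -2·-64 + -1·14 + -2·8 + 2·2 = 102
  a_10 = -2·102 + -1·-64 + -2·14 + 2·8 = -152
  a_11 = -2·-152 + -1·102 + -2·-64 + 2·14 = 358
  a_12 = -2·358 + -1·-152 + -2·102 + 2·-64 = -896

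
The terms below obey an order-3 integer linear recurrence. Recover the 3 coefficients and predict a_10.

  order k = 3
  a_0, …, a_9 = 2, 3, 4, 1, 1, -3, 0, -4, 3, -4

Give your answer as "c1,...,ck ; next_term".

  a_3 = 0·4 + 1·3 + -1·2 = 1
  a_4 = 0·1 + 1·4 + -1·3 = 1
  a_5 = 0·1 + 1·1 + -1·4 = -3
  a_6 = 0·-3 + 1·1 + -1·1 = 0
  a_7 = 0·0 + 1·-3 + -1·1 = -4
  a_8 = 0·-4 + 1·0 + -1·-3 = 3
  a_9 = 0·3 + 1·-4 + -1·0 = -4
  a_10 = 0·-4 + 1·3 + -1·-4 = 7

0,1,-1 ; 7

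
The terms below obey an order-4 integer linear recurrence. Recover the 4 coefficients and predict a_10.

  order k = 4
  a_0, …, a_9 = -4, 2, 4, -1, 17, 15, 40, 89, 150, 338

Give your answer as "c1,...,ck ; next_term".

1,2,1,-2 ; 647

  a_4 = 1·-1 + 2·4 + 1·2 + -2·-4 = 17
  a_5 = 1·17 + 2·-1 + 1·4 + -2·2 = 15
  a_6 = 1·15 + 2·17 + 1·-1 + -2·4 = 40
  a_7 = 1·40 + 2·15 + 1·17 + -2·-1 = 89
  a_8 = 1·89 + 2·40 + 1·15 + -2·17 = 150
  a_9 = 1·150 + 2·89 + 1·40 + -2·15 = 338
  a_10 = 1·338 + 2·150 + 1·89 + -2·40 = 647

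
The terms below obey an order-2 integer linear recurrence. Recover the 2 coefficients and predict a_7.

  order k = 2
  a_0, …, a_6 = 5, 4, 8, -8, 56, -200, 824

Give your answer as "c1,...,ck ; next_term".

  a_2 = -3·4 + 4·5 = 8
  a_3 = -3·8 + 4·4 = -8
  a_4 = -3·-8 + 4·8 = 56
  a_5 = -3·56 + 4·-8 = -200
  a_6 = -3·-200 + 4·56 = 824
  a_7 = -3·824 + 4·-200 = -3272

-3,4 ; -3272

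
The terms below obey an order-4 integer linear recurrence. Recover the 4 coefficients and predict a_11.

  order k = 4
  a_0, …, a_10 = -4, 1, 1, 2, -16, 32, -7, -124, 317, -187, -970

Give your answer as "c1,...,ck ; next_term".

-2,-3,3,3 ; 3080

  a_4 = -2·2 + -3·1 + 3·1 + 3·-4 = -16
  a_5 = -2·-16 + -3·2 + 3·1 + 3·1 = 32
  a_6 = -2·32 + -3·-16 + 3·2 + 3·1 = -7
  a_7 = -2·-7 + -3·32 + 3·-16 + 3·2 = -124
  a_8 = -2·-124 + -3·-7 + 3·32 + 3·-16 = 317
  a_9 = -2·317 + -3·-124 + 3·-7 + 3·32 = -187
  a_10 = -2·-187 + -3·317 + 3·-124 + 3·-7 = -970
  a_11 = -2·-970 + -3·-187 + 3·317 + 3·-124 = 3080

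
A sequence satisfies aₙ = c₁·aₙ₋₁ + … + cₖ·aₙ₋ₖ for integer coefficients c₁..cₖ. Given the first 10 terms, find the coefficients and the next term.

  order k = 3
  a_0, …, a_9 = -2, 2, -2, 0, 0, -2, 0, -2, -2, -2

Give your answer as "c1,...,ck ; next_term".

0,1,1 ; -4

  a_3 = 0·-2 + 1·2 + 1·-2 = 0
  a_4 = 0·0 + 1·-2 + 1·2 = 0
  a_5 = 0·0 + 1·0 + 1·-2 = -2
  a_6 = 0·-2 + 1·0 + 1·0 = 0
  a_7 = 0·0 + 1·-2 + 1·0 = -2
  a_8 = 0·-2 + 1·0 + 1·-2 = -2
  a_9 = 0·-2 + 1·-2 + 1·0 = -2
  a_10 = 0·-2 + 1·-2 + 1·-2 = -4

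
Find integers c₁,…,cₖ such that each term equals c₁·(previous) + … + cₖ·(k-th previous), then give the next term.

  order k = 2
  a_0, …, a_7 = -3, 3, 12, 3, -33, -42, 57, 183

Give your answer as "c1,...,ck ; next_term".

1,-3 ; 12

  a_2 = 1·3 + -3·-3 = 12
  a_3 = 1·12 + -3·3 = 3
  a_4 = 1·3 + -3·12 = -33
  a_5 = 1·-33 + -3·3 = -42
  a_6 = 1·-42 + -3·-33 = 57
  a_7 = 1·57 + -3·-42 = 183
  a_8 = 1·183 + -3·57 = 12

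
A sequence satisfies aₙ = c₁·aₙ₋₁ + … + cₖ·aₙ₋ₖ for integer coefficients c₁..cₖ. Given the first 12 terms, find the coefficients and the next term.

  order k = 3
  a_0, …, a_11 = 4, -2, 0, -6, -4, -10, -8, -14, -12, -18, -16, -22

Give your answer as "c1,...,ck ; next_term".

1,1,-1 ; -20

  a_3 = 1·0 + 1·-2 + -1·4 = -6
  a_4 = 1·-6 + 1·0 + -1·-2 = -4
  a_5 = 1·-4 + 1·-6 + -1·0 = -10
  a_6 = 1·-10 + 1·-4 + -1·-6 = -8
  a_7 = 1·-8 + 1·-10 + -1·-4 = -14
  a_8 = 1·-14 + 1·-8 + -1·-10 = -12
  a_9 = 1·-12 + 1·-14 + -1·-8 = -18
  a_10 = 1·-18 + 1·-12 + -1·-14 = -16
  a_11 = 1·-16 + 1·-18 + -1·-12 = -22
  a_12 = 1·-22 + 1·-16 + -1·-18 = -20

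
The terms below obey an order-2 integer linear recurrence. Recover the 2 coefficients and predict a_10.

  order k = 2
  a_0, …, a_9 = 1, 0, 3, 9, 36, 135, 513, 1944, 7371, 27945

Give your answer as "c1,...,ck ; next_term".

3,3 ; 105948

  a_2 = 3·0 + 3·1 = 3
  a_3 = 3·3 + 3·0 = 9
  a_4 = 3·9 + 3·3 = 36
  a_5 = 3·36 + 3·9 = 135
  a_6 = 3·135 + 3·36 = 513
  a_7 = 3·513 + 3·135 = 1944
  a_8 = 3·1944 + 3·513 = 7371
  a_9 = 3·7371 + 3·1944 = 27945
  a_10 = 3·27945 + 3·7371 = 105948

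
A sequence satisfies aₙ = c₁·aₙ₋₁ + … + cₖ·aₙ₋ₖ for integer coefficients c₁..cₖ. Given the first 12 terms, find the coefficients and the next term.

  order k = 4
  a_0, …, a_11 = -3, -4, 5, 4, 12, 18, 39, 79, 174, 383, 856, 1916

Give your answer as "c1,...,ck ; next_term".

  a_4 = 3·4 + -1·5 + -2·-4 + 1·-3 = 12
  a_5 = 3·12 + -1·4 + -2·5 + 1·-4 = 18
  a_6 = 3·18 + -1·12 + -2·4 + 1·5 = 39
  a_7 = 3·39 + -1·18 + -2·12 + 1·4 = 79
  a_8 = 3·79 + -1·39 + -2·18 + 1·12 = 174
  a_9 = 3·174 + -1·79 + -2·39 + 1·18 = 383
  a_10 = 3·383 + -1·174 + -2·79 + 1·39 = 856
  a_11 = 3·856 + -1·383 + -2·174 + 1·79 = 1916
  a_12 = 3·1916 + -1·856 + -2·383 + 1·174 = 4300

3,-1,-2,1 ; 4300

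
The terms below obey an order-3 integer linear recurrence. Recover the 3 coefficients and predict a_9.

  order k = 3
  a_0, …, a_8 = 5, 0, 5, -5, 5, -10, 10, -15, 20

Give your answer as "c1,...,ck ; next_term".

  a_3 = 0·5 + 1·0 + -1·5 = -5
  a_4 = 0·-5 + 1·5 + -1·0 = 5
  a_5 = 0·5 + 1·-5 + -1·5 = -10
  a_6 = 0·-10 + 1·5 + -1·-5 = 10
  a_7 = 0·10 + 1·-10 + -1·5 = -15
  a_8 = 0·-15 + 1·10 + -1·-10 = 20
  a_9 = 0·20 + 1·-15 + -1·10 = -25

0,1,-1 ; -25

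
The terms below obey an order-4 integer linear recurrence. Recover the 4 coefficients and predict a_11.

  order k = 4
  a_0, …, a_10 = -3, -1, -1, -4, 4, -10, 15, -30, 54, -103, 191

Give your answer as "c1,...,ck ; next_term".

  a_4 = -2·-4 + 0·-1 + 1·-1 + 1·-3 = 4
  a_5 = -2·4 + 0·-4 + 1·-1 + 1·-1 = -10
  a_6 = -2·-10 + 0·4 + 1·-4 + 1·-1 = 15
  a_7 = -2·15 + 0·-10 + 1·4 + 1·-4 = -30
  a_8 = -2·-30 + 0·15 + 1·-10 + 1·4 = 54
  a_9 = -2·54 + 0·-30 + 1·15 + 1·-10 = -103
  a_10 = -2·-103 + 0·54 + 1·-30 + 1·15 = 191
  a_11 = -2·191 + 0·-103 + 1·54 + 1·-30 = -358

-2,0,1,1 ; -358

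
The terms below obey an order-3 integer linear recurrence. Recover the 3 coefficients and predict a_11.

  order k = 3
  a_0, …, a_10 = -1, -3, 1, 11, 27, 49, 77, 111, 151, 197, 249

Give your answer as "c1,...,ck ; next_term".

  a_3 = 3·1 + -3·-3 + 1·-1 = 11
  a_4 = 3·11 + -3·1 + 1·-3 = 27
  a_5 = 3·27 + -3·11 + 1·1 = 49
  a_6 = 3·49 + -3·27 + 1·11 = 77
  a_7 = 3·77 + -3·49 + 1·27 = 111
  a_8 = 3·111 + -3·77 + 1·49 = 151
  a_9 = 3·151 + -3·111 + 1·77 = 197
  a_10 = 3·197 + -3·151 + 1·111 = 249
  a_11 = 3·249 + -3·197 + 1·151 = 307

3,-3,1 ; 307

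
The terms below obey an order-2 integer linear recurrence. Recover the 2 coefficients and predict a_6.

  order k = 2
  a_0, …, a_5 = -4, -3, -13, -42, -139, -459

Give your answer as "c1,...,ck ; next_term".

3,1 ; -1516

  a_2 = 3·-3 + 1·-4 = -13
  a_3 = 3·-13 + 1·-3 = -42
  a_4 = 3·-42 + 1·-13 = -139
  a_5 = 3·-139 + 1·-42 = -459
  a_6 = 3·-459 + 1·-139 = -1516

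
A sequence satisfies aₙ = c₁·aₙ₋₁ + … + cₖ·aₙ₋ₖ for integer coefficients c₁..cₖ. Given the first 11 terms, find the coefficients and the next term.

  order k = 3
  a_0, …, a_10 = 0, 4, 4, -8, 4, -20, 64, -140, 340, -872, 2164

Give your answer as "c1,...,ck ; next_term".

  a_3 = -2·4 + 0·4 + -3·0 = -8
  a_4 = -2·-8 + 0·4 + -3·4 = 4
  a_5 = -2·4 + 0·-8 + -3·4 = -20
  a_6 = -2·-20 + 0·4 + -3·-8 = 64
  a_7 = -2·64 + 0·-20 + -3·4 = -140
  a_8 = -2·-140 + 0·64 + -3·-20 = 340
  a_9 = -2·340 + 0·-140 + -3·64 = -872
  a_10 = -2·-872 + 0·340 + -3·-140 = 2164
  a_11 = -2·2164 + 0·-872 + -3·340 = -5348

-2,0,-3 ; -5348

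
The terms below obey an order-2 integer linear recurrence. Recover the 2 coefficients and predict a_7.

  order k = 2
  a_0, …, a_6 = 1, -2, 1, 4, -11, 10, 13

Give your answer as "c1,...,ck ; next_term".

-2,-3 ; -56

  a_2 = -2·-2 + -3·1 = 1
  a_3 = -2·1 + -3·-2 = 4
  a_4 = -2·4 + -3·1 = -11
  a_5 = -2·-11 + -3·4 = 10
  a_6 = -2·10 + -3·-11 = 13
  a_7 = -2·13 + -3·10 = -56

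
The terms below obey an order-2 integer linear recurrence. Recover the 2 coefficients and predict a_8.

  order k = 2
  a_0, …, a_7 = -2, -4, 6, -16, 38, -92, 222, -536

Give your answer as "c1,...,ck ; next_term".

  a_2 = -2·-4 + 1·-2 = 6
  a_3 = -2·6 + 1·-4 = -16
  a_4 = -2·-16 + 1·6 = 38
  a_5 = -2·38 + 1·-16 = -92
  a_6 = -2·-92 + 1·38 = 222
  a_7 = -2·222 + 1·-92 = -536
  a_8 = -2·-536 + 1·222 = 1294

-2,1 ; 1294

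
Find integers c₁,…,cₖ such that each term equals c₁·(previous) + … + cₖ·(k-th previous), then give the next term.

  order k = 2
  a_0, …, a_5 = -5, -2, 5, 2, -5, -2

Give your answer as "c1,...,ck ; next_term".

0,-1 ; 5

  a_2 = 0·-2 + -1·-5 = 5
  a_3 = 0·5 + -1·-2 = 2
  a_4 = 0·2 + -1·5 = -5
  a_5 = 0·-5 + -1·2 = -2
  a_6 = 0·-2 + -1·-5 = 5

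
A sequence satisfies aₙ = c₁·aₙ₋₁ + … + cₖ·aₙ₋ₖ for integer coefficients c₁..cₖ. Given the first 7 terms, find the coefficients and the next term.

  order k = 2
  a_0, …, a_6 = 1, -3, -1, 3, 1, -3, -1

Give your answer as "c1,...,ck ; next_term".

  a_2 = 0·-3 + -1·1 = -1
  a_3 = 0·-1 + -1·-3 = 3
  a_4 = 0·3 + -1·-1 = 1
  a_5 = 0·1 + -1·3 = -3
  a_6 = 0·-3 + -1·1 = -1
  a_7 = 0·-1 + -1·-3 = 3

0,-1 ; 3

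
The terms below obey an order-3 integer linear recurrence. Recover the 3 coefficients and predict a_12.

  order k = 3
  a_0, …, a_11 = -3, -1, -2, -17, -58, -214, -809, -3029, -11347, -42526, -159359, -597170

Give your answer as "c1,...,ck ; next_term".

3,2,3 ; -2237806

  a_3 = 3·-2 + 2·-1 + 3·-3 = -17
  a_4 = 3·-17 + 2·-2 + 3·-1 = -58
  a_5 = 3·-58 + 2·-17 + 3·-2 = -214
  a_6 = 3·-214 + 2·-58 + 3·-17 = -809
  a_7 = 3·-809 + 2·-214 + 3·-58 = -3029
  a_8 = 3·-3029 + 2·-809 + 3·-214 = -11347
  a_9 = 3·-11347 + 2·-3029 + 3·-809 = -42526
  a_10 = 3·-42526 + 2·-11347 + 3·-3029 = -159359
  a_11 = 3·-159359 + 2·-42526 + 3·-11347 = -597170
  a_12 = 3·-597170 + 2·-159359 + 3·-42526 = -2237806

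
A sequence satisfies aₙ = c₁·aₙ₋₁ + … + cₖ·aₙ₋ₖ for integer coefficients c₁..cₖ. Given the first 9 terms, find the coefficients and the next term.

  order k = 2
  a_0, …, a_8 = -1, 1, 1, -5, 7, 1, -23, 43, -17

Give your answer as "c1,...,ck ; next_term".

-2,-3 ; -95

  a_2 = -2·1 + -3·-1 = 1
  a_3 = -2·1 + -3·1 = -5
  a_4 = -2·-5 + -3·1 = 7
  a_5 = -2·7 + -3·-5 = 1
  a_6 = -2·1 + -3·7 = -23
  a_7 = -2·-23 + -3·1 = 43
  a_8 = -2·43 + -3·-23 = -17
  a_9 = -2·-17 + -3·43 = -95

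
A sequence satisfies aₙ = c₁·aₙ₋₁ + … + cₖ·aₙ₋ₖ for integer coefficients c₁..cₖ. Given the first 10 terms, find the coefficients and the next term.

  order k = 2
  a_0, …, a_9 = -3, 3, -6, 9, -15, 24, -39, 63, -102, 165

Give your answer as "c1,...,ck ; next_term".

-1,1 ; -267

  a_2 = -1·3 + 1·-3 = -6
  a_3 = -1·-6 + 1·3 = 9
  a_4 = -1·9 + 1·-6 = -15
  a_5 = -1·-15 + 1·9 = 24
  a_6 = -1·24 + 1·-15 = -39
  a_7 = -1·-39 + 1·24 = 63
  a_8 = -1·63 + 1·-39 = -102
  a_9 = -1·-102 + 1·63 = 165
  a_10 = -1·165 + 1·-102 = -267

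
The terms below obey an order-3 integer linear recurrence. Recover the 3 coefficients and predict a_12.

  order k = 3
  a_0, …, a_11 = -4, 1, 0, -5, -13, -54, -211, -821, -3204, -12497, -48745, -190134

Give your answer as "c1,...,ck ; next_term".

  a_3 = 3·0 + 3·1 + 2·-4 = -5
  a_4 = 3·-5 + 3·0 + 2·1 = -13
  a_5 = 3·-13 + 3·-5 + 2·0 = -54
  a_6 = 3·-54 + 3·-13 + 2·-5 = -211
  a_7 = 3·-211 + 3·-54 + 2·-13 = -821
  a_8 = 3·-821 + 3·-211 + 2·-54 = -3204
  a_9 = 3·-3204 + 3·-821 + 2·-211 = -12497
  a_10 = 3·-12497 + 3·-3204 + 2·-821 = -48745
  a_11 = 3·-48745 + 3·-12497 + 2·-3204 = -190134
  a_12 = 3·-190134 + 3·-48745 + 2·-12497 = -741631

3,3,2 ; -741631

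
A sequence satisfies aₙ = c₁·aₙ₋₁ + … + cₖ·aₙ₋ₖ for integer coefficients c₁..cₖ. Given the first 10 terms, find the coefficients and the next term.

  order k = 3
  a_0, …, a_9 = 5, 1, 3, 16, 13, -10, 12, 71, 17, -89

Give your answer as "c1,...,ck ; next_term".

  a_3 = 1·3 + -2·1 + 3·5 = 16
  a_4 = 1·16 + -2·3 + 3·1 = 13
  a_5 = 1·13 + -2·16 + 3·3 = -10
  a_6 = 1·-10 + -2·13 + 3·16 = 12
  a_7 = 1·12 + -2·-10 + 3·13 = 71
  a_8 = 1·71 + -2·12 + 3·-10 = 17
  a_9 = 1·17 + -2·71 + 3·12 = -89
  a_10 = 1·-89 + -2·17 + 3·71 = 90

1,-2,3 ; 90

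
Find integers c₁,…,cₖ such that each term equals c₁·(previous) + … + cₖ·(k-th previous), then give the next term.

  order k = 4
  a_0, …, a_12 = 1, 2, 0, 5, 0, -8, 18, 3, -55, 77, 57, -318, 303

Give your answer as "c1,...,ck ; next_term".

-1,-2,2,1 ; 524

  a_4 = -1·5 + -2·0 + 2·2 + 1·1 = 0
  a_5 = -1·0 + -2·5 + 2·0 + 1·2 = -8
  a_6 = -1·-8 + -2·0 + 2·5 + 1·0 = 18
  a_7 = -1·18 + -2·-8 + 2·0 + 1·5 = 3
  a_8 = -1·3 + -2·18 + 2·-8 + 1·0 = -55
  a_9 = -1·-55 + -2·3 + 2·18 + 1·-8 = 77
  a_10 = -1·77 + -2·-55 + 2·3 + 1·18 = 57
  a_11 = -1·57 + -2·77 + 2·-55 + 1·3 = -318
  a_12 = -1·-318 + -2·57 + 2·77 + 1·-55 = 303
  a_13 = -1·303 + -2·-318 + 2·57 + 1·77 = 524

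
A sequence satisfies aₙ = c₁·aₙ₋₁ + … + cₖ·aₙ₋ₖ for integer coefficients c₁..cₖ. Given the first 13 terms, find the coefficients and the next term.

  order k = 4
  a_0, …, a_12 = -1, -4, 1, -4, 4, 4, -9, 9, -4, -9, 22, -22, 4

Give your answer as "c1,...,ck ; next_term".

  a_4 = -1·-4 + -1·1 + 0·-4 + -1·-1 = 4
  a_5 = -1·4 + -1·-4 + 0·1 + -1·-4 = 4
  a_6 = -1·4 + -1·4 + 0·-4 + -1·1 = -9
  a_7 = -1·-9 + -1·4 + 0·4 + -1·-4 = 9
  a_8 = -1·9 + -1·-9 + 0·4 + -1·4 = -4
  a_9 = -1·-4 + -1·9 + 0·-9 + -1·4 = -9
  a_10 = -1·-9 + -1·-4 + 0·9 + -1·-9 = 22
  a_11 = -1·22 + -1·-9 + 0·-4 + -1·9 = -22
  a_12 = -1·-22 + -1·22 + 0·-9 + -1·-4 = 4
  a_13 = -1·4 + -1·-22 + 0·22 + -1·-9 = 27

-1,-1,0,-1 ; 27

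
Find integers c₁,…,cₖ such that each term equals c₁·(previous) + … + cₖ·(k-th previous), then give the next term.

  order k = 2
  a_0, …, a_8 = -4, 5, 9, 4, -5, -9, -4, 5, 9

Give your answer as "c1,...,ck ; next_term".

  a_2 = 1·5 + -1·-4 = 9
  a_3 = 1·9 + -1·5 = 4
  a_4 = 1·4 + -1·9 = -5
  a_5 = 1·-5 + -1·4 = -9
  a_6 = 1·-9 + -1·-5 = -4
  a_7 = 1·-4 + -1·-9 = 5
  a_8 = 1·5 + -1·-4 = 9
  a_9 = 1·9 + -1·5 = 4

1,-1 ; 4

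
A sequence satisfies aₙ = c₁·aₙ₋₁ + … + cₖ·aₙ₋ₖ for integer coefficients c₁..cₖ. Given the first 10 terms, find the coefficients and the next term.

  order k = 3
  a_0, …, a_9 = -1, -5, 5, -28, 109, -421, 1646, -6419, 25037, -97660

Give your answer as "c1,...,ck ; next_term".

  a_3 = -3·5 + 3·-5 + -2·-1 = -28
  a_4 = -3·-28 + 3·5 + -2·-5 = 109
  a_5 = -3·109 + 3·-28 + -2·5 = -421
  a_6 = -3·-421 + 3·109 + -2·-28 = 1646
  a_7 = -3·1646 + 3·-421 + -2·109 = -6419
  a_8 = -3·-6419 + 3·1646 + -2·-421 = 25037
  a_9 = -3·25037 + 3·-6419 + -2·1646 = -97660
  a_10 = -3·-97660 + 3·25037 + -2·-6419 = 380929

-3,3,-2 ; 380929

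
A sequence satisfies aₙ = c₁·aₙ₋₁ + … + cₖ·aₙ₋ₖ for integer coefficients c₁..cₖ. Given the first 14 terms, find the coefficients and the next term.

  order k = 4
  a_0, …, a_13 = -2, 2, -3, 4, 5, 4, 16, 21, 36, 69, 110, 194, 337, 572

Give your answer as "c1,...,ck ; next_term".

  a_4 = 1·4 + 1·-3 + 1·2 + -1·-2 = 5
  a_5 = 1·5 + 1·4 + 1·-3 + -1·2 = 4
  a_6 = 1·4 + 1·5 + 1·4 + -1·-3 = 16
  a_7 = 1·16 + 1·4 + 1·5 + -1·4 = 21
  a_8 = 1·21 + 1·16 + 1·4 + -1·5 = 36
  a_9 = 1·36 + 1·21 + 1·16 + -1·4 = 69
  a_10 = 1·69 + 1·36 + 1·21 + -1·16 = 110
  a_11 = 1·110 + 1·69 + 1·36 + -1·21 = 194
  a_12 = 1·194 + 1·110 + 1·69 + -1·36 = 337
  a_13 = 1·337 + 1·194 + 1·110 + -1·69 = 572
  a_14 = 1·572 + 1·337 + 1·194 + -1·110 = 993

1,1,1,-1 ; 993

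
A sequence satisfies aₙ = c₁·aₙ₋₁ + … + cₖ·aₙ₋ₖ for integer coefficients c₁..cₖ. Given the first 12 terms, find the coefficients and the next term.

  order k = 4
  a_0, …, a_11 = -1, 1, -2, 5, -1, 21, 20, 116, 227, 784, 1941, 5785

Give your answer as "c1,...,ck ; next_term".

2,3,-3,2 ; 15495

  a_4 = 2·5 + 3·-2 + -3·1 + 2·-1 = -1
  a_5 = 2·-1 + 3·5 + -3·-2 + 2·1 = 21
  a_6 = 2·21 + 3·-1 + -3·5 + 2·-2 = 20
  a_7 = 2·20 + 3·21 + -3·-1 + 2·5 = 116
  a_8 = 2·116 + 3·20 + -3·21 + 2·-1 = 227
  a_9 = 2·227 + 3·116 + -3·20 + 2·21 = 784
  a_10 = 2·784 + 3·227 + -3·116 + 2·20 = 1941
  a_11 = 2·1941 + 3·784 + -3·227 + 2·116 = 5785
  a_12 = 2·5785 + 3·1941 + -3·784 + 2·227 = 15495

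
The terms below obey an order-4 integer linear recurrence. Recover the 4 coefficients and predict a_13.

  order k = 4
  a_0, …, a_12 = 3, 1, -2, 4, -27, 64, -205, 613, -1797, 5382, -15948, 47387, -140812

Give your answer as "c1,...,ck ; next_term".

  a_4 = -2·4 + 3·-2 + -1·1 + -4·3 = -27
  a_5 = -2·-27 + 3·4 + -1·-2 + -4·1 = 64
  a_6 = -2·64 + 3·-27 + -1·4 + -4·-2 = -205
  a_7 = -2·-205 + 3·64 + -1·-27 + -4·4 = 613
  a_8 = -2·613 + 3·-205 + -1·64 + -4·-27 = -1797
  a_9 = -2·-1797 + 3·613 + -1·-205 + -4·64 = 5382
  a_10 = -2·5382 + 3·-1797 + -1·613 + -4·-205 = -15948
  a_11 = -2·-15948 + 3·5382 + -1·-1797 + -4·613 = 47387
  a_12 = -2·47387 + 3·-15948 + -1·5382 + -4·-1797 = -140812
  a_13 = -2·-140812 + 3·47387 + -1·-15948 + -4·5382 = 418205

-2,3,-1,-4 ; 418205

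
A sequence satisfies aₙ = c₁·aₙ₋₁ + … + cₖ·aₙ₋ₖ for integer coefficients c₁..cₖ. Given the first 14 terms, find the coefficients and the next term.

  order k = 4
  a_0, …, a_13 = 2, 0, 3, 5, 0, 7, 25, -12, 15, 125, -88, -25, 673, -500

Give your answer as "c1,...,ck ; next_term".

  a_4 = -1·5 + -1·3 + 4·0 + 4·2 = 0
  a_5 = -1·0 + -1·5 + 4·3 + 4·0 = 7
  a_6 = -1·7 + -1·0 + 4·5 + 4·3 = 25
  a_7 = -1·25 + -1·7 + 4·0 + 4·5 = -12
  a_8 = -1·-12 + -1·25 + 4·7 + 4·0 = 15
  a_9 = -1·15 + -1·-12 + 4·25 + 4·7 = 125
  a_10 = -1·125 + -1·15 + 4·-12 + 4·25 = -88
  a_11 = -1·-88 + -1·125 + 4·15 + 4·-12 = -25
  a_12 = -1·-25 + -1·-88 + 4·125 + 4·15 = 673
  a_13 = -1·673 + -1·-25 + 4·-88 + 4·125 = -500
  a_14 = -1·-500 + -1·673 + 4·-25 + 4·-88 = -625

-1,-1,4,4 ; -625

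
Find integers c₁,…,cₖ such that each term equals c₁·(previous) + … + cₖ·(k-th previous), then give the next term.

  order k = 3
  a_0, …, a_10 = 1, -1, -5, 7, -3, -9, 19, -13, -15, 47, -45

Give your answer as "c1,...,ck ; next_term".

  a_3 = -1·-5 + -1·-1 + 1·1 = 7
  a_4 = -1·7 + -1·-5 + 1·-1 = -3
  a_5 = -1·-3 + -1·7 + 1·-5 = -9
  a_6 = -1·-9 + -1·-3 + 1·7 = 19
  a_7 = -1·19 + -1·-9 + 1·-3 = -13
  a_8 = -1·-13 + -1·19 + 1·-9 = -15
  a_9 = -1·-15 + -1·-13 + 1·19 = 47
  a_10 = -1·47 + -1·-15 + 1·-13 = -45
  a_11 = -1·-45 + -1·47 + 1·-15 = -17

-1,-1,1 ; -17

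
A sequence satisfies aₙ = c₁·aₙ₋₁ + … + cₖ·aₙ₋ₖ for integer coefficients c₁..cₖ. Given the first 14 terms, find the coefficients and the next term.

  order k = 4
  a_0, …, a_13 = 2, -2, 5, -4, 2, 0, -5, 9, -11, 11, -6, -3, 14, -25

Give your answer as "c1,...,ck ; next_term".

  a_4 = -1·-4 + 0·5 + 0·-2 + -1·2 = 2
  a_5 = -1·2 + 0·-4 + 0·5 + -1·-2 = 0
  a_6 = -1·0 + 0·2 + 0·-4 + -1·5 = -5
  a_7 = -1·-5 + 0·0 + 0·2 + -1·-4 = 9
  a_8 = -1·9 + 0·-5 + 0·0 + -1·2 = -11
  a_9 = -1·-11 + 0·9 + 0·-5 + -1·0 = 11
  a_10 = -1·11 + 0·-11 + 0·9 + -1·-5 = -6
  a_11 = -1·-6 + 0·11 + 0·-11 + -1·9 = -3
  a_12 = -1·-3 + 0·-6 + 0·11 + -1·-11 = 14
  a_13 = -1·14 + 0·-3 + 0·-6 + -1·11 = -25
  a_14 = -1·-25 + 0·14 + 0·-3 + -1·-6 = 31

-1,0,0,-1 ; 31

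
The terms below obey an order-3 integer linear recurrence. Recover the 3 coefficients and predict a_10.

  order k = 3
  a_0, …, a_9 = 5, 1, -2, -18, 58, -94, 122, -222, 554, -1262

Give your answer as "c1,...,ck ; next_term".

-3,-4,-4 ; 2458

  a_3 = -3·-2 + -4·1 + -4·5 = -18
  a_4 = -3·-18 + -4·-2 + -4·1 = 58
  a_5 = -3·58 + -4·-18 + -4·-2 = -94
  a_6 = -3·-94 + -4·58 + -4·-18 = 122
  a_7 = -3·122 + -4·-94 + -4·58 = -222
  a_8 = -3·-222 + -4·122 + -4·-94 = 554
  a_9 = -3·554 + -4·-222 + -4·122 = -1262
  a_10 = -3·-1262 + -4·554 + -4·-222 = 2458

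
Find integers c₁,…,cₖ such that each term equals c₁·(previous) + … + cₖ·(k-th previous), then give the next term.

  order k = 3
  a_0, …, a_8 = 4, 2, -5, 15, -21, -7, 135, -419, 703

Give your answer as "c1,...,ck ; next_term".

-3,-4,2 ; -163

  a_3 = -3·-5 + -4·2 + 2·4 = 15
  a_4 = -3·15 + -4·-5 + 2·2 = -21
  a_5 = -3·-21 + -4·15 + 2·-5 = -7
  a_6 = -3·-7 + -4·-21 + 2·15 = 135
  a_7 = -3·135 + -4·-7 + 2·-21 = -419
  a_8 = -3·-419 + -4·135 + 2·-7 = 703
  a_9 = -3·703 + -4·-419 + 2·135 = -163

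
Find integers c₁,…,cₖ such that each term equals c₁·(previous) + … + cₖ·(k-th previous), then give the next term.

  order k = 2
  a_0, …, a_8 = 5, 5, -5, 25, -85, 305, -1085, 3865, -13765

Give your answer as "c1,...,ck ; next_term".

-3,2 ; 49025

  a_2 = -3·5 + 2·5 = -5
  a_3 = -3·-5 + 2·5 = 25
  a_4 = -3·25 + 2·-5 = -85
  a_5 = -3·-85 + 2·25 = 305
  a_6 = -3·305 + 2·-85 = -1085
  a_7 = -3·-1085 + 2·305 = 3865
  a_8 = -3·3865 + 2·-1085 = -13765
  a_9 = -3·-13765 + 2·3865 = 49025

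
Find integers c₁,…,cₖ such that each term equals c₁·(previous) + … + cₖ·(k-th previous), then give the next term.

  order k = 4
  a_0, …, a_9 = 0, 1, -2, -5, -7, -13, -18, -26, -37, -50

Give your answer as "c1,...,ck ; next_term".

1,1,0,-1 ; -69

  a_4 = 1·-5 + 1·-2 + 0·1 + -1·0 = -7
  a_5 = 1·-7 + 1·-5 + 0·-2 + -1·1 = -13
  a_6 = 1·-13 + 1·-7 + 0·-5 + -1·-2 = -18
  a_7 = 1·-18 + 1·-13 + 0·-7 + -1·-5 = -26
  a_8 = 1·-26 + 1·-18 + 0·-13 + -1·-7 = -37
  a_9 = 1·-37 + 1·-26 + 0·-18 + -1·-13 = -50
  a_10 = 1·-50 + 1·-37 + 0·-26 + -1·-18 = -69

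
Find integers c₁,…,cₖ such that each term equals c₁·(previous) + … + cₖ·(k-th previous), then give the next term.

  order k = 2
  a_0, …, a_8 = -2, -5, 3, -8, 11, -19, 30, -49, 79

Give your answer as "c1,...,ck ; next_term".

  a_2 = -1·-5 + 1·-2 = 3
  a_3 = -1·3 + 1·-5 = -8
  a_4 = -1·-8 + 1·3 = 11
  a_5 = -1·11 + 1·-8 = -19
  a_6 = -1·-19 + 1·11 = 30
  a_7 = -1·30 + 1·-19 = -49
  a_8 = -1·-49 + 1·30 = 79
  a_9 = -1·79 + 1·-49 = -128

-1,1 ; -128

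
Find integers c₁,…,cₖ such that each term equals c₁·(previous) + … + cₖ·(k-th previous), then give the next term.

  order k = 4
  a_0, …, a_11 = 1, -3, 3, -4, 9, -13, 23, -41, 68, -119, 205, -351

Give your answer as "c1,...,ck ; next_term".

  a_4 = -1·-4 + 1·3 + -1·-3 + -1·1 = 9
  a_5 = -1·9 + 1·-4 + -1·3 + -1·-3 = -13
  a_6 = -1·-13 + 1·9 + -1·-4 + -1·3 = 23
  a_7 = -1·23 + 1·-13 + -1·9 + -1·-4 = -41
  a_8 = -1·-41 + 1·23 + -1·-13 + -1·9 = 68
  a_9 = -1·68 + 1·-41 + -1·23 + -1·-13 = -119
  a_10 = -1·-119 + 1·68 + -1·-41 + -1·23 = 205
  a_11 = -1·205 + 1·-119 + -1·68 + -1·-41 = -351
  a_12 = -1·-351 + 1·205 + -1·-119 + -1·68 = 607

-1,1,-1,-1 ; 607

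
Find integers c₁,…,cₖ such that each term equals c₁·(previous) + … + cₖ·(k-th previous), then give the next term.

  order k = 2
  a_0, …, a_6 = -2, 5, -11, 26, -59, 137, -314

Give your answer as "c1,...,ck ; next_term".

  a_2 = -1·5 + 3·-2 = -11
  a_3 = -1·-11 + 3·5 = 26
  a_4 = -1·26 + 3·-11 = -59
  a_5 = -1·-59 + 3·26 = 137
  a_6 = -1·137 + 3·-59 = -314
  a_7 = -1·-314 + 3·137 = 725

-1,3 ; 725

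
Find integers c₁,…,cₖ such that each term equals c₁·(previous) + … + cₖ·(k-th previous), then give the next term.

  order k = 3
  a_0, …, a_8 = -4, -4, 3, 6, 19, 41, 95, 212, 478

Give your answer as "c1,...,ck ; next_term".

  a_3 = 2·3 + 1·-4 + -1·-4 = 6
  a_4 = 2·6 + 1·3 + -1·-4 = 19
  a_5 = 2·19 + 1·6 + -1·3 = 41
  a_6 = 2·41 + 1·19 + -1·6 = 95
  a_7 = 2·95 + 1·41 + -1·19 = 212
  a_8 = 2·212 + 1·95 + -1·41 = 478
  a_9 = 2·478 + 1·212 + -1·95 = 1073

2,1,-1 ; 1073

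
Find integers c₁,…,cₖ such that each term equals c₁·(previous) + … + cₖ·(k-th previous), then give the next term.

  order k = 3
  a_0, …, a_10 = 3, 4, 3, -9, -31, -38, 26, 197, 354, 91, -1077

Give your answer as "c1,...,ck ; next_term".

2,-3,-1 ; -2781

  a_3 = 2·3 + -3·4 + -1·3 = -9
  a_4 = 2·-9 + -3·3 + -1·4 = -31
  a_5 = 2·-31 + -3·-9 + -1·3 = -38
  a_6 = 2·-38 + -3·-31 + -1·-9 = 26
  a_7 = 2·26 + -3·-38 + -1·-31 = 197
  a_8 = 2·197 + -3·26 + -1·-38 = 354
  a_9 = 2·354 + -3·197 + -1·26 = 91
  a_10 = 2·91 + -3·354 + -1·197 = -1077
  a_11 = 2·-1077 + -3·91 + -1·354 = -2781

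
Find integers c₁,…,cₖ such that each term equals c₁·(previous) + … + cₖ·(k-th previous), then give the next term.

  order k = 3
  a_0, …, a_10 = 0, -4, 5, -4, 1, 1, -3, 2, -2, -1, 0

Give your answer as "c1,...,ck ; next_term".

0,1,1 ; -3

  a_3 = 0·5 + 1·-4 + 1·0 = -4
  a_4 = 0·-4 + 1·5 + 1·-4 = 1
  a_5 = 0·1 + 1·-4 + 1·5 = 1
  a_6 = 0·1 + 1·1 + 1·-4 = -3
  a_7 = 0·-3 + 1·1 + 1·1 = 2
  a_8 = 0·2 + 1·-3 + 1·1 = -2
  a_9 = 0·-2 + 1·2 + 1·-3 = -1
  a_10 = 0·-1 + 1·-2 + 1·2 = 0
  a_11 = 0·0 + 1·-1 + 1·-2 = -3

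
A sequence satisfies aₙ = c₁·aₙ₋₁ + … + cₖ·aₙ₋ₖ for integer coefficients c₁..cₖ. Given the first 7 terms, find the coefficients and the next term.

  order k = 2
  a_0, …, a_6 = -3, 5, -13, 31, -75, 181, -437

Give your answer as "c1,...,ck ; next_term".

-2,1 ; 1055

  a_2 = -2·5 + 1·-3 = -13
  a_3 = -2·-13 + 1·5 = 31
  a_4 = -2·31 + 1·-13 = -75
  a_5 = -2·-75 + 1·31 = 181
  a_6 = -2·181 + 1·-75 = -437
  a_7 = -2·-437 + 1·181 = 1055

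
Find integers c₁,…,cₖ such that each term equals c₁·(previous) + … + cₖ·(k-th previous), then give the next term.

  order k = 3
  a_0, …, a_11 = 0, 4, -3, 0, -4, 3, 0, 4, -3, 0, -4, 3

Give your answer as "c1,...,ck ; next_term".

  a_3 = 0·-3 + 0·4 + -1·0 = 0
  a_4 = 0·0 + 0·-3 + -1·4 = -4
  a_5 = 0·-4 + 0·0 + -1·-3 = 3
  a_6 = 0·3 + 0·-4 + -1·0 = 0
  a_7 = 0·0 + 0·3 + -1·-4 = 4
  a_8 = 0·4 + 0·0 + -1·3 = -3
  a_9 = 0·-3 + 0·4 + -1·0 = 0
  a_10 = 0·0 + 0·-3 + -1·4 = -4
  a_11 = 0·-4 + 0·0 + -1·-3 = 3
  a_12 = 0·3 + 0·-4 + -1·0 = 0

0,0,-1 ; 0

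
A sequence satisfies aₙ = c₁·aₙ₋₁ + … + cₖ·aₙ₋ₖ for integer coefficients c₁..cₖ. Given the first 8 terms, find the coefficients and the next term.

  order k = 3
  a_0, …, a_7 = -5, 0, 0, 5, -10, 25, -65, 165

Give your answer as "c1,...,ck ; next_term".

-2,1,-1 ; -420

  a_3 = -2·0 + 1·0 + -1·-5 = 5
  a_4 = -2·5 + 1·0 + -1·0 = -10
  a_5 = -2·-10 + 1·5 + -1·0 = 25
  a_6 = -2·25 + 1·-10 + -1·5 = -65
  a_7 = -2·-65 + 1·25 + -1·-10 = 165
  a_8 = -2·165 + 1·-65 + -1·25 = -420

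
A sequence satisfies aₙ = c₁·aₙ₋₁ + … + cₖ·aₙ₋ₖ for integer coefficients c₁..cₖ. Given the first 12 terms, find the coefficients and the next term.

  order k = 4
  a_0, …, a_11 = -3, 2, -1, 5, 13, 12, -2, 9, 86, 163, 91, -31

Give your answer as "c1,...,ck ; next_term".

2,-3,3,2 ; 326

  a_4 = 2·5 + -3·-1 + 3·2 + 2·-3 = 13
  a_5 = 2·13 + -3·5 + 3·-1 + 2·2 = 12
  a_6 = 2·12 + -3·13 + 3·5 + 2·-1 = -2
  a_7 = 2·-2 + -3·12 + 3·13 + 2·5 = 9
  a_8 = 2·9 + -3·-2 + 3·12 + 2·13 = 86
  a_9 = 2·86 + -3·9 + 3·-2 + 2·12 = 163
  a_10 = 2·163 + -3·86 + 3·9 + 2·-2 = 91
  a_11 = 2·91 + -3·163 + 3·86 + 2·9 = -31
  a_12 = 2·-31 + -3·91 + 3·163 + 2·86 = 326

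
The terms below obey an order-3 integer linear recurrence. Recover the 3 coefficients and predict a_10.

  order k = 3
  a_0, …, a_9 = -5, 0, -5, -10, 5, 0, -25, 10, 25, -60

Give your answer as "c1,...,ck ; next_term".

0,-1,2 ; -5

  a_3 = 0·-5 + -1·0 + 2·-5 = -10
  a_4 = 0·-10 + -1·-5 + 2·0 = 5
  a_5 = 0·5 + -1·-10 + 2·-5 = 0
  a_6 = 0·0 + -1·5 + 2·-10 = -25
  a_7 = 0·-25 + -1·0 + 2·5 = 10
  a_8 = 0·10 + -1·-25 + 2·0 = 25
  a_9 = 0·25 + -1·10 + 2·-25 = -60
  a_10 = 0·-60 + -1·25 + 2·10 = -5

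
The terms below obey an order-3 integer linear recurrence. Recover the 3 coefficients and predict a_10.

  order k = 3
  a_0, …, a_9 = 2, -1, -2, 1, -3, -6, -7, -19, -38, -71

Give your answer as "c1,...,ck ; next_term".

  a_3 = 1·-2 + 1·-1 + 2·2 = 1
  a_4 = 1·1 + 1·-2 + 2·-1 = -3
  a_5 = 1·-3 + 1·1 + 2·-2 = -6
  a_6 = 1·-6 + 1·-3 + 2·1 = -7
  a_7 = 1·-7 + 1·-6 + 2·-3 = -19
  a_8 = 1·-19 + 1·-7 + 2·-6 = -38
  a_9 = 1·-38 + 1·-19 + 2·-7 = -71
  a_10 = 1·-71 + 1·-38 + 2·-19 = -147

1,1,2 ; -147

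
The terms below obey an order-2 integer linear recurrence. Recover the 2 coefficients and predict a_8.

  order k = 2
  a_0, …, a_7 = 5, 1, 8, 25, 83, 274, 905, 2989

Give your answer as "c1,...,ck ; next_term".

3,1 ; 9872

  a_2 = 3·1 + 1·5 = 8
  a_3 = 3·8 + 1·1 = 25
  a_4 = 3·25 + 1·8 = 83
  a_5 = 3·83 + 1·25 = 274
  a_6 = 3·274 + 1·83 = 905
  a_7 = 3·905 + 1·274 = 2989
  a_8 = 3·2989 + 1·905 = 9872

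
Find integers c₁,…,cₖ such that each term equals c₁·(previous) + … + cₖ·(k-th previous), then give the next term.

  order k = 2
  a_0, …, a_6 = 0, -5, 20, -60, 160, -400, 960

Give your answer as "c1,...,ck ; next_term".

-4,-4 ; -2240

  a_2 = -4·-5 + -4·0 = 20
  a_3 = -4·20 + -4·-5 = -60
  a_4 = -4·-60 + -4·20 = 160
  a_5 = -4·160 + -4·-60 = -400
  a_6 = -4·-400 + -4·160 = 960
  a_7 = -4·960 + -4·-400 = -2240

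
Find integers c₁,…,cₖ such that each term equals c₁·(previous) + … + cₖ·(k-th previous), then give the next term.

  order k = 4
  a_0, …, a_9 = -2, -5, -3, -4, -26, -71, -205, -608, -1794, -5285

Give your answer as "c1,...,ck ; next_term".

2,2,2,1 ; -15579

  a_4 = 2·-4 + 2·-3 + 2·-5 + 1·-2 = -26
  a_5 = 2·-26 + 2·-4 + 2·-3 + 1·-5 = -71
  a_6 = 2·-71 + 2·-26 + 2·-4 + 1·-3 = -205
  a_7 = 2·-205 + 2·-71 + 2·-26 + 1·-4 = -608
  a_8 = 2·-608 + 2·-205 + 2·-71 + 1·-26 = -1794
  a_9 = 2·-1794 + 2·-608 + 2·-205 + 1·-71 = -5285
  a_10 = 2·-5285 + 2·-1794 + 2·-608 + 1·-205 = -15579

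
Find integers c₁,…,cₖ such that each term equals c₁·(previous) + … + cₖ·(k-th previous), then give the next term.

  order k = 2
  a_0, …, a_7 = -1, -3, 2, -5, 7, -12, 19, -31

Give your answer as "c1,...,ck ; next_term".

  a_2 = -1·-3 + 1·-1 = 2
  a_3 = -1·2 + 1·-3 = -5
  a_4 = -1·-5 + 1·2 = 7
  a_5 = -1·7 + 1·-5 = -12
  a_6 = -1·-12 + 1·7 = 19
  a_7 = -1·19 + 1·-12 = -31
  a_8 = -1·-31 + 1·19 = 50

-1,1 ; 50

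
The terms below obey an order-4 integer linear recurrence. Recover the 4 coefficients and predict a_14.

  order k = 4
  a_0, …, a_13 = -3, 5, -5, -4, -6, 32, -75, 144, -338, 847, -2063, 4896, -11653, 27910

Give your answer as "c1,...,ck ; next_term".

  a_4 = -2·-4 + 0·-5 + -1·5 + 3·-3 = -6
  a_5 = -2·-6 + 0·-4 + -1·-5 + 3·5 = 32
  a_6 = -2·32 + 0·-6 + -1·-4 + 3·-5 = -75
  a_7 = -2·-75 + 0·32 + -1·-6 + 3·-4 = 144
  a_8 = -2·144 + 0·-75 + -1·32 + 3·-6 = -338
  a_9 = -2·-338 + 0·144 + -1·-75 + 3·32 = 847
  a_10 = -2·847 + 0·-338 + -1·144 + 3·-75 = -2063
  a_11 = -2·-2063 + 0·847 + -1·-338 + 3·144 = 4896
  a_12 = -2·4896 + 0·-2063 + -1·847 + 3·-338 = -11653
  a_13 = -2·-11653 + 0·4896 + -1·-2063 + 3·847 = 27910
  a_14 = -2·27910 + 0·-11653 + -1·4896 + 3·-2063 = -66905

-2,0,-1,3 ; -66905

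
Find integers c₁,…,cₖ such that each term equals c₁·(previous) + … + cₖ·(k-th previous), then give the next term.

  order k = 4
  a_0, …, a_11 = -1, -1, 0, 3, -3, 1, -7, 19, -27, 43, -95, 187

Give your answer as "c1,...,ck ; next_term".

-1,0,-2,2 ; -327

  a_4 = -1·3 + 0·0 + -2·-1 + 2·-1 = -3
  a_5 = -1·-3 + 0·3 + -2·0 + 2·-1 = 1
  a_6 = -1·1 + 0·-3 + -2·3 + 2·0 = -7
  a_7 = -1·-7 + 0·1 + -2·-3 + 2·3 = 19
  a_8 = -1·19 + 0·-7 + -2·1 + 2·-3 = -27
  a_9 = -1·-27 + 0·19 + -2·-7 + 2·1 = 43
  a_10 = -1·43 + 0·-27 + -2·19 + 2·-7 = -95
  a_11 = -1·-95 + 0·43 + -2·-27 + 2·19 = 187
  a_12 = -1·187 + 0·-95 + -2·43 + 2·-27 = -327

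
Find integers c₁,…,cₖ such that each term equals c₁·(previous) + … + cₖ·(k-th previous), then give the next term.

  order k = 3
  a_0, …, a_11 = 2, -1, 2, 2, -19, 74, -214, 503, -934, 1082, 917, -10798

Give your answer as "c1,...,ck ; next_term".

-4,-4,3 ; 42770

  a_3 = -4·2 + -4·-1 + 3·2 = 2
  a_4 = -4·2 + -4·2 + 3·-1 = -19
  a_5 = -4·-19 + -4·2 + 3·2 = 74
  a_6 = -4·74 + -4·-19 + 3·2 = -214
  a_7 = -4·-214 + -4·74 + 3·-19 = 503
  a_8 = -4·503 + -4·-214 + 3·74 = -934
  a_9 = -4·-934 + -4·503 + 3·-214 = 1082
  a_10 = -4·1082 + -4·-934 + 3·503 = 917
  a_11 = -4·917 + -4·1082 + 3·-934 = -10798
  a_12 = -4·-10798 + -4·917 + 3·1082 = 42770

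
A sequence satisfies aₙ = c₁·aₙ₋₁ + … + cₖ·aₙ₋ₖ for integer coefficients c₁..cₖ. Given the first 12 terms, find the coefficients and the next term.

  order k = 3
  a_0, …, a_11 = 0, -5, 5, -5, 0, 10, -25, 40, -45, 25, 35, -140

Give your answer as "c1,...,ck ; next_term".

-2,-1,1 ; 270

  a_3 = -2·5 + -1·-5 + 1·0 = -5
  a_4 = -2·-5 + -1·5 + 1·-5 = 0
  a_5 = -2·0 + -1·-5 + 1·5 = 10
  a_6 = -2·10 + -1·0 + 1·-5 = -25
  a_7 = -2·-25 + -1·10 + 1·0 = 40
  a_8 = -2·40 + -1·-25 + 1·10 = -45
  a_9 = -2·-45 + -1·40 + 1·-25 = 25
  a_10 = -2·25 + -1·-45 + 1·40 = 35
  a_11 = -2·35 + -1·25 + 1·-45 = -140
  a_12 = -2·-140 + -1·35 + 1·25 = 270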